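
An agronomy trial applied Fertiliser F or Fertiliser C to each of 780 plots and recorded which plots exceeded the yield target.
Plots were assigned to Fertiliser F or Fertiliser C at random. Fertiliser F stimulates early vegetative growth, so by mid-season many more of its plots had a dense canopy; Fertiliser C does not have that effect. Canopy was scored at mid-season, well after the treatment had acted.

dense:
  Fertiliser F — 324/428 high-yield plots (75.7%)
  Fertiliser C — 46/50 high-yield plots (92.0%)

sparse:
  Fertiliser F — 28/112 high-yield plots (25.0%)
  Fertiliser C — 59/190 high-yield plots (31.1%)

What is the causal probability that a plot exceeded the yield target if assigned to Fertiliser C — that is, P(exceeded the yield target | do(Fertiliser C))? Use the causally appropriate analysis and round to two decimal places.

The stratified and pooled comparisons disagree (Fertiliser C wins within each mid-season canopy; Fertiliser F wins overall), so the answer turns on the causal role of mid-season canopy.
Mid-season canopy is recorded after the fertiliser and is itself shifted by it — it sits on the causal path from fertiliser to outcome. Conditioning on a mediator would strip out part of the effect we want; the pooled comparison gives the total causal effect.
So P(outcome | do(Fertiliser C)) is just the pooled rate for Fertiliser C: 105/240 = 0.438.

0.44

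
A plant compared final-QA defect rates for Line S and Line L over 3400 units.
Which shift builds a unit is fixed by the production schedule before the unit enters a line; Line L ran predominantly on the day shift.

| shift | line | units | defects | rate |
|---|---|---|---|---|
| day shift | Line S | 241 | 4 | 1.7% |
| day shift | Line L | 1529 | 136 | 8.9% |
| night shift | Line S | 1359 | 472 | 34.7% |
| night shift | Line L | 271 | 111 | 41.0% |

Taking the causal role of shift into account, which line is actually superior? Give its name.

Shift differs across lines for reasons unrelated to any effect of the line itself, and it separately predicts the outcome — a classic confounder. We must compare within shift levels.
Within each level — day shift: 1.7% vs 8.9%; night shift: 34.7% vs 41.0% — Line S is lower every time.

Line S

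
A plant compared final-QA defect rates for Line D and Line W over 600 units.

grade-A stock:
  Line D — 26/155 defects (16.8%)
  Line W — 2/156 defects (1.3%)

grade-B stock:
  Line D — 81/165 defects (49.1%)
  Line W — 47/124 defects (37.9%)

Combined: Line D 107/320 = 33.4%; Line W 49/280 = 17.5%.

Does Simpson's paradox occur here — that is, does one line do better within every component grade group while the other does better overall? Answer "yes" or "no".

no

Within each component grade level (grade-A stock 16.8% vs 1.3%; grade-B stock 49.1% vs 37.9%), Line W has the lower rate every time. Pooled: 33.4% vs 17.5% — Line W has the lower rate overall. They agree.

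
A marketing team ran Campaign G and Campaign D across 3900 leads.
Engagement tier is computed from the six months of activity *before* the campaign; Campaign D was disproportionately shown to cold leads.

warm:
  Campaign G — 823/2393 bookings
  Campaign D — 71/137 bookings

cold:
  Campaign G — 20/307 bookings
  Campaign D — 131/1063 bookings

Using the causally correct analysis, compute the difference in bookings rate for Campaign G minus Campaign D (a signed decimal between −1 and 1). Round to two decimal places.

-0.13

Nothing the campaign does changes engagement tier; the imbalance is an allocation artefact. With engagement tier also predicting the outcome, the pooled figure is confounded, and the within-stratum comparison is the causal one.
Adjusting over the population distribution of engagement tier: 0.649·(0.344−0.518) + 0.351·(0.065−0.123) = -0.133.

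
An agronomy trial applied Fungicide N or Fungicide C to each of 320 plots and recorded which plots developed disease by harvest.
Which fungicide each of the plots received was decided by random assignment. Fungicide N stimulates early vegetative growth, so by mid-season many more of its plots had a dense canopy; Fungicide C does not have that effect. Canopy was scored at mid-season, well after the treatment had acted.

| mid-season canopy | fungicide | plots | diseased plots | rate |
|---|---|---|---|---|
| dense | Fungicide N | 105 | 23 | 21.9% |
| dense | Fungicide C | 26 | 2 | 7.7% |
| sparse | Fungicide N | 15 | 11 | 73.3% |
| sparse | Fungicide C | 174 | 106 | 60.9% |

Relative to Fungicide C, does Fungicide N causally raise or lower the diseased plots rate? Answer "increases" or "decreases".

Mid-season canopy is recorded after the fungicide and is itself shifted by it — it sits on the causal path from fungicide to outcome. Conditioning on a mediator would strip out part of the effect we want; the pooled comparison gives the total causal effect.
Pooled: Fungicide N 28.3% vs Fungicide C 54.0%; Fungicide N is lower overall.

decreases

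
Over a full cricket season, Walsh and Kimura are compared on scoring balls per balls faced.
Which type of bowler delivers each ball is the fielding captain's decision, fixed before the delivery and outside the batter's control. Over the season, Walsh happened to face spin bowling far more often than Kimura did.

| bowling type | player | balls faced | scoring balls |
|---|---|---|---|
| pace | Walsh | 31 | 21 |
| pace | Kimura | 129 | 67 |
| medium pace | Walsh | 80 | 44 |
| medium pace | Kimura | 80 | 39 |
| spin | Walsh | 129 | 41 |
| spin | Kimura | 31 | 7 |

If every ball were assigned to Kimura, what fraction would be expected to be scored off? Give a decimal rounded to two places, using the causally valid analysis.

Walsh is higher inside every bowling type stratum but Kimura is higher in aggregate. Whether to stratify depends on how bowling type relates to the player.
The imbalance in bowling type arose from how balls faced were allocated, not from anything the player did; and bowling type independently affects the outcome. The pooled gap is confounded — condition on bowling type.
Standardising Kimura to the population bowling type mix: 0.333·67/129 + 0.333·39/80 + 0.333·7/31 = 0.411.

0.41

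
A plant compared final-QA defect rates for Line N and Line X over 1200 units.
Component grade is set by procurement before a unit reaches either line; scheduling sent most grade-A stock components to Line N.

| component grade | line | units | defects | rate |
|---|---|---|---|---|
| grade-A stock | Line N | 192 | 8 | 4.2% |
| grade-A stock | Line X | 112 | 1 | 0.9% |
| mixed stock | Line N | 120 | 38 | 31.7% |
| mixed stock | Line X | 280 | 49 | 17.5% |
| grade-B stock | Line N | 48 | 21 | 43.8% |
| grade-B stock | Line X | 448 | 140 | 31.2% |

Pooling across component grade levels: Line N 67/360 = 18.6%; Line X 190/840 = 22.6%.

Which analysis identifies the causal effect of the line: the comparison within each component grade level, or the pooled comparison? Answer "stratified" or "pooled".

Nothing the line does changes component grade; the imbalance is an allocation artefact. With component grade also predicting the outcome, the pooled figure is confounded, and the within-stratum comparison is the causal one.
Within each level — grade-A stock: 4.2% vs 0.9%; mixed stock: 31.7% vs 17.5%; grade-B stock: 43.8% vs 31.2% — Line X is lower every time.

stratified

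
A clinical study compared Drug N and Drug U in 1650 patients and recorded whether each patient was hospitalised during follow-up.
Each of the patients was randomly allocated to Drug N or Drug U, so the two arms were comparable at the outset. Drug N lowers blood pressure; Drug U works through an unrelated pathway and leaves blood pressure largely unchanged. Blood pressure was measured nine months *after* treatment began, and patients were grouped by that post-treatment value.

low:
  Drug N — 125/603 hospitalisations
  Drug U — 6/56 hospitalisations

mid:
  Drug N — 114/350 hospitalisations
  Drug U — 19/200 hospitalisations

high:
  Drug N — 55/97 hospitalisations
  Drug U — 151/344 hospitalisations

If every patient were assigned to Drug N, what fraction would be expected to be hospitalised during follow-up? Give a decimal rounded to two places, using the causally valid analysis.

0.28

The blood pressure-specific comparison favours Drug U throughout, but the pooled figures favour Drug N. The question is whether to condition on blood pressure.
Because the drug influences blood pressure, blood pressure is a post-treatment mediator, not a confounder. Stratifying on it would bias the estimate; the causal effect is the crude pooled difference.
So P(outcome | do(Drug N)) is just the pooled rate for Drug N: 294/1050 = 0.280.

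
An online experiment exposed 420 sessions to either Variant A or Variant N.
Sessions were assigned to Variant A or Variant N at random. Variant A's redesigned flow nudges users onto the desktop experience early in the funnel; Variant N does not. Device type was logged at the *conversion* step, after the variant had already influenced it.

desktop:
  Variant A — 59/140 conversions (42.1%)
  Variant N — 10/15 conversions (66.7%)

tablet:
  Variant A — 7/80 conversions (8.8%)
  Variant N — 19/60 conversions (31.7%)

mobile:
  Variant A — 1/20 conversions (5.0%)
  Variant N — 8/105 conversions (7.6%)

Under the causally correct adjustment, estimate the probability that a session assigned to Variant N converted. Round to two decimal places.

The device type-specific comparison favours Variant N throughout, but the pooled figures favour Variant A. The question is whether to condition on device type.
Device type is downstream of the variant. One should not condition on a consequence of treatment, so the overall rates are the right comparison.
So P(outcome | do(Variant N)) is just the pooled rate for Variant N: 37/180 = 0.206.

0.21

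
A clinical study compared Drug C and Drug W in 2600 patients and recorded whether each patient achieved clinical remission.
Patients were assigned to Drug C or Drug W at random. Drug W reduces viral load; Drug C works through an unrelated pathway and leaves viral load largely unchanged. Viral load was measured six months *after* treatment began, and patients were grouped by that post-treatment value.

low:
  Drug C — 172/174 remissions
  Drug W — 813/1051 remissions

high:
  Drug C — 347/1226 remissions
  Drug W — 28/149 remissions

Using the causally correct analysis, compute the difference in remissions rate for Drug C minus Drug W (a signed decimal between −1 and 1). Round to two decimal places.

The stratified and pooled comparisons disagree (Drug C wins within each viral load; Drug W wins overall), so the answer turns on the causal role of viral load.
Viral load is recorded after the drug and is itself shifted by it — it sits on the causal path from drug to outcome. Conditioning on a mediator would strip out part of the effect we want; the pooled comparison gives the total causal effect.
The causal difference is the pooled difference: 0.371 − 0.701 = -0.330.

-0.33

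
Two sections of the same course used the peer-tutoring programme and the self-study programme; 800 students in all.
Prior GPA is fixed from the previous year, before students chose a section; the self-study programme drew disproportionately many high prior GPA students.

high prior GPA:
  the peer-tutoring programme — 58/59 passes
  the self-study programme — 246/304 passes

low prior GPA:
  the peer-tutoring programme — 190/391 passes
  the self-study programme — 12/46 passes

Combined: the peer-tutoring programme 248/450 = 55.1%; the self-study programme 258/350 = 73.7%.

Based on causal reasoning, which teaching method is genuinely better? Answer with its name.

The stratified and pooled comparisons disagree (the peer-tutoring programme wins within each prior GPA band; the self-study programme wins overall), so the answer turns on the causal role of prior GPA band.
Prior GPA band differs across teaching methods for reasons unrelated to any effect of the teaching method itself, and it separately predicts the outcome — a classic confounder. We must compare within prior GPA band levels.
Within each level — high prior GPA: 98.3% vs 80.9%; low prior GPA: 48.6% vs 26.1% — the peer-tutoring programme is higher every time.

the peer-tutoring programme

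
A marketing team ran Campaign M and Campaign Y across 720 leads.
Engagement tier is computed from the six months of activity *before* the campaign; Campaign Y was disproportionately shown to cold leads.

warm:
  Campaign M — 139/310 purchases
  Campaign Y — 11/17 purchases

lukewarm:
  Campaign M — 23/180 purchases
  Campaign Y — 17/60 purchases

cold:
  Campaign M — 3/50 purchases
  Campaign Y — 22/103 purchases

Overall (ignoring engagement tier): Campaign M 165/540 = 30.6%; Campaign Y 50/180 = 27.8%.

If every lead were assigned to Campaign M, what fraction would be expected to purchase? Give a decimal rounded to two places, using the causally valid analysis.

The engagement tier-specific comparison favours Campaign Y throughout, but the pooled figures favour Campaign M. The question is whether to condition on engagement tier.
The imbalance in engagement tier arose from how leads were allocated, not from anything the campaign did; and engagement tier independently affects the outcome. The pooled gap is confounded — condition on engagement tier.
Standardising Campaign M to the population engagement tier mix: 0.454·139/310 + 0.333·23/180 + 0.212·3/50 = 0.259.

0.26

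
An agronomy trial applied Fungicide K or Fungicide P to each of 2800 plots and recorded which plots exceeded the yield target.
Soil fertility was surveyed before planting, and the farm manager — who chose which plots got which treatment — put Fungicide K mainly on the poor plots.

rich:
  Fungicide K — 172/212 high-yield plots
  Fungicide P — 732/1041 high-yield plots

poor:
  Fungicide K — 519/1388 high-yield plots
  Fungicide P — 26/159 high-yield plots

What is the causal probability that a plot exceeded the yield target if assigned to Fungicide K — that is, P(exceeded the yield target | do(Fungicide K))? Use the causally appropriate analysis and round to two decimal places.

Soil fertility is set before the fungicide has any effect — it is not caused by the fungicide — and it independently drives the outcome. That makes it a confounder, so the causal comparison is within soil fertility levels.
Standardising Fungicide K to the population soil fertility mix: 0.448·172/212 + 0.552·519/1388 = 0.570.

0.57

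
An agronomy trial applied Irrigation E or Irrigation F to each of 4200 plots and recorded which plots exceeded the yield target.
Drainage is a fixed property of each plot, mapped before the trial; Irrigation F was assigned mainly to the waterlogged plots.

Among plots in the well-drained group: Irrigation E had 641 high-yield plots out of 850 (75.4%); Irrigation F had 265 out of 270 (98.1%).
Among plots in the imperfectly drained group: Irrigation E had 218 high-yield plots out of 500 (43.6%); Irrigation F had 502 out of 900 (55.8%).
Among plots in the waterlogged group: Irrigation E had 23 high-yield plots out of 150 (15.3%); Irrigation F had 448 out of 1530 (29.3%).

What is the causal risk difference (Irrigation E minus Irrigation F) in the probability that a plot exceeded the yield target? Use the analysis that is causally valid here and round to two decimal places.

-0.16

Field drainage satisfies the back-door criterion: it is not a descendant of the irrigation, and it blocks the spurious path from irrigation to outcome. Adjusting for it (i.e., using the within-field drainage rates) gives the causal effect.
Adjusting over the population distribution of field drainage: 0.267·(0.754−0.981) + 0.333·(0.436−0.558) + 0.400·(0.153−0.293) = -0.157.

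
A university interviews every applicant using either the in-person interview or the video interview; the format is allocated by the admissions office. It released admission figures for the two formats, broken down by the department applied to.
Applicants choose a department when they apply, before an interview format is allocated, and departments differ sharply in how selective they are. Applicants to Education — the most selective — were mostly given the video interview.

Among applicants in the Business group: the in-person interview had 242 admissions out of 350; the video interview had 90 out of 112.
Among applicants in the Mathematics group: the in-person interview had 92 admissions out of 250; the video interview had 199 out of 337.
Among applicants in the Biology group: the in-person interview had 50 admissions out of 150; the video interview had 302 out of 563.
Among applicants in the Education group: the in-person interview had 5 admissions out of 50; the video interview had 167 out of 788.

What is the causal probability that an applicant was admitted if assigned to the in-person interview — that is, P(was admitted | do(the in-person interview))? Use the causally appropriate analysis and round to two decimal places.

Within every department level the video interview has the higher rate, yet pooled the in-person interview does — Simpson's reversal.
The imbalance in department arose from how applicants were allocated, not from anything the interview format did; and department independently affects the outcome. The pooled gap is confounded — condition on department.
Standardising the in-person interview to the population department mix: 0.178·242/350 + 0.226·92/250 + 0.274·50/150 + 0.322·5/50 = 0.330.

0.33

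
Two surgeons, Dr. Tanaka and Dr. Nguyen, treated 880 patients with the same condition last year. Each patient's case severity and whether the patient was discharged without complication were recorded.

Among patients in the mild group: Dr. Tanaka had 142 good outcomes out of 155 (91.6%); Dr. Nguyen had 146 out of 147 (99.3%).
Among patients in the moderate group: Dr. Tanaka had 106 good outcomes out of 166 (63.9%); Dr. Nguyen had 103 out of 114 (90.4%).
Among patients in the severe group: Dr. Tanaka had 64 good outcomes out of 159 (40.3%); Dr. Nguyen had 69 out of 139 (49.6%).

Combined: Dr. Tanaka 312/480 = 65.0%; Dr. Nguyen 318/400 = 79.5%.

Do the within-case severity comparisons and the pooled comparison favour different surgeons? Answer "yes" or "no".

no

Within each case severity level (mild 91.6% vs 99.3%; moderate 63.9% vs 90.4%; severe 40.3% vs 49.6%), Dr. Nguyen has the higher rate every time. Pooled: 65.0% vs 79.5% — Dr. Nguyen has the higher rate overall. They agree.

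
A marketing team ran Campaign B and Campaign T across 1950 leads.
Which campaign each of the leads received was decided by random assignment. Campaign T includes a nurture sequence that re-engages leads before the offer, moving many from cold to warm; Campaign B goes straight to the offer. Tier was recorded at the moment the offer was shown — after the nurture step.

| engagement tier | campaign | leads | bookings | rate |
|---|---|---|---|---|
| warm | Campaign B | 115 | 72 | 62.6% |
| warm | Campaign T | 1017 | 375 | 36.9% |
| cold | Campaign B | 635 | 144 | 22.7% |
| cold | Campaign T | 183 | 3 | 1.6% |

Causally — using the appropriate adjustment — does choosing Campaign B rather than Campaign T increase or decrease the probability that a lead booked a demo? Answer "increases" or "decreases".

Engagement tier here is a post-treatment variable shaped by the campaign; conditioning on it would introduce bias rather than remove it. The overall comparison is the causal one.
Pooled: Campaign B 28.8% vs Campaign T 31.5%; Campaign T is higher overall.

decreases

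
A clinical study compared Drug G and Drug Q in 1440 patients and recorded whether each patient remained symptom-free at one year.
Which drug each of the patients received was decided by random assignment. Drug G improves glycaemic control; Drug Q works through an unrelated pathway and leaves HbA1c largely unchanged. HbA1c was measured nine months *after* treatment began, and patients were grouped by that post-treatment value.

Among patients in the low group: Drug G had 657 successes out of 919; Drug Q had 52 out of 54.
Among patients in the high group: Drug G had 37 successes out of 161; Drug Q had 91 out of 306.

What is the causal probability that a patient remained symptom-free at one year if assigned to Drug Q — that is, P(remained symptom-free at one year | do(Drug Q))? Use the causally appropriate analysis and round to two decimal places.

0.40

The stratified and pooled comparisons disagree (Drug Q wins within each HbA1c; Drug G wins overall), so the answer turns on the causal role of HbA1c.
HbA1c lies on the pathway drug → HbA1c → outcome, so adjusting for it blocks the indirect effect. For the total causal effect of drug, use the unadjusted pooled rates.
So P(outcome | do(Drug Q)) is just the pooled rate for Drug Q: 143/360 = 0.397.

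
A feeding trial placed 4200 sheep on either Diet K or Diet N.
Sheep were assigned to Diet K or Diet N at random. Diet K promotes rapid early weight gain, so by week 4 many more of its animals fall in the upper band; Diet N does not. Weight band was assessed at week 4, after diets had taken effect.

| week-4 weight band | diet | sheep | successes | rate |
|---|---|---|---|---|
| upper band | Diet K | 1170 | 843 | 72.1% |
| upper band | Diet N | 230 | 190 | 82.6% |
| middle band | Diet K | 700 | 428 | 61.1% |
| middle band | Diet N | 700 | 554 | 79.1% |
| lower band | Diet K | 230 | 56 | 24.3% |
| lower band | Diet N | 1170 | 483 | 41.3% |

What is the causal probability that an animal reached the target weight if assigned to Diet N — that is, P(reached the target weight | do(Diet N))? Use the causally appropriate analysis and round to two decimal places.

0.58

The stratified and pooled comparisons disagree (Diet N wins within each week-4 weight band; Diet K wins overall), so the answer turns on the causal role of week-4 weight band.
The distribution of week-4 weight band is itself part of what the diet does — it is an intermediate outcome. Holding it fixed would remove that part of the effect; the total effect is the pooled difference.
So P(outcome | do(Diet N)) is just the pooled rate for Diet N: 1227/2100 = 0.584.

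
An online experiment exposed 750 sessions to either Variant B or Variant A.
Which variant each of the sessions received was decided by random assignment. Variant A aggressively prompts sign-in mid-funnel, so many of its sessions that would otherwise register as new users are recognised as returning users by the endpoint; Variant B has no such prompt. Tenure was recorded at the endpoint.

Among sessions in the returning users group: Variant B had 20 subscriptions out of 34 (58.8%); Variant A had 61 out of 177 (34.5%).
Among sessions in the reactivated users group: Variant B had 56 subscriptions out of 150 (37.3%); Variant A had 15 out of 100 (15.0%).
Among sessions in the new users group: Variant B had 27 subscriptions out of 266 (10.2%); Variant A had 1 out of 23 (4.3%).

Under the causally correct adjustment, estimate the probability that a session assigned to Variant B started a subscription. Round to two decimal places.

User tenure is recorded after the variant and is itself shifted by it — it sits on the causal path from variant to outcome. Conditioning on a mediator would strip out part of the effect we want; the pooled comparison gives the total causal effect.
So P(outcome | do(Variant B)) is just the pooled rate for Variant B: 103/450 = 0.229.

0.23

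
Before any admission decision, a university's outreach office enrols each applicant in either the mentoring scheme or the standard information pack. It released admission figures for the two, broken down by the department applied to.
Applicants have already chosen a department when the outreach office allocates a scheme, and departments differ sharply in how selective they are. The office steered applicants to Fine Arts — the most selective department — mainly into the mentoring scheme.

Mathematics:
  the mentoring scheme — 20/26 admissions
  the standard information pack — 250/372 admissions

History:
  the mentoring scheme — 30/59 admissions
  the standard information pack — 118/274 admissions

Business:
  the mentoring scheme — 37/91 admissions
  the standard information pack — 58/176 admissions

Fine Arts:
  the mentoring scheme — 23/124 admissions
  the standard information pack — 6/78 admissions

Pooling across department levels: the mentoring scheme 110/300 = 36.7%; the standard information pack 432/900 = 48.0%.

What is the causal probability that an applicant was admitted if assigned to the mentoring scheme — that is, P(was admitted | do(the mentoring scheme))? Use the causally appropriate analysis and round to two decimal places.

0.52

the mentoring scheme is higher inside every department stratum but the standard information pack is higher in aggregate. Whether to stratify depends on how department relates to the outreach scheme.
Since department is a pre-existing factor (not a product of the outreach scheme) and it affects the outcome on its own, it is a confounder. The stratified rates, not the pooled rate, identify the causal effect.
Standardising the mentoring scheme to the population department mix: 0.332·20/26 + 0.278·30/59 + 0.223·37/91 + 0.168·23/124 = 0.518.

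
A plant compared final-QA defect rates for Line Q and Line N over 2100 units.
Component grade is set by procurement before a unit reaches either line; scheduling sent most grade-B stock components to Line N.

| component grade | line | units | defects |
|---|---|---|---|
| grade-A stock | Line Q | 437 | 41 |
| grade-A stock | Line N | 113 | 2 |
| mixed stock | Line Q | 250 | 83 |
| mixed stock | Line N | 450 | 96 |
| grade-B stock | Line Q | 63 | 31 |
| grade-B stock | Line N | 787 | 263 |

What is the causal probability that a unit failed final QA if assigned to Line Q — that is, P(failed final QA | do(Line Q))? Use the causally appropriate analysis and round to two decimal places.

0.33

Component grade satisfies the back-door criterion: it is not a descendant of the line, and it blocks the spurious path from line to outcome. Adjusting for it (i.e., using the within-component grade rates) gives the causal effect.
Standardising Line Q to the population component grade mix: 0.262·41/437 + 0.333·83/250 + 0.405·31/63 = 0.334.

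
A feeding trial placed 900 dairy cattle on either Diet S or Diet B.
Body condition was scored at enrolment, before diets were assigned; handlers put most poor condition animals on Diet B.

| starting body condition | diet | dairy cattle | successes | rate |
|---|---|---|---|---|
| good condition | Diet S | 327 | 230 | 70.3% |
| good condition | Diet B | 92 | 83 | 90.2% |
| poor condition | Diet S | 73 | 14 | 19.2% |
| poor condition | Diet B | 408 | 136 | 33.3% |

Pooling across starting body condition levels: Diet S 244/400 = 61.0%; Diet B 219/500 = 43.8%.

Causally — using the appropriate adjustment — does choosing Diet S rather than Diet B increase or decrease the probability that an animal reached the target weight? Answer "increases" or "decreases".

decreases

Starting body condition is set before the diet has any effect — it is not caused by the diet — and it independently drives the outcome. That makes it a confounder, so the causal comparison is within starting body condition levels.
Within each level — good condition: 70.3% vs 90.2%; poor condition: 19.2% vs 33.3% — Diet B is higher every time.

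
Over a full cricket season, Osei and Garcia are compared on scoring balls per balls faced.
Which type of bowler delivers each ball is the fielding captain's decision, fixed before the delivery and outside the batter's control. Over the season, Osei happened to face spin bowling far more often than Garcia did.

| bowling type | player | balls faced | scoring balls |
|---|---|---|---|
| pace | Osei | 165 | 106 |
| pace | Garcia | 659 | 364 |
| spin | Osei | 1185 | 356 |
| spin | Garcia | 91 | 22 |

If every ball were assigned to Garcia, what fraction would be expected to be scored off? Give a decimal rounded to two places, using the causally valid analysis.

0.36

Bowling type is set before the player has any effect — it is not caused by the player — and it independently drives the outcome. That makes it a confounder, so the causal comparison is within bowling type levels.
Standardising Garcia to the population bowling type mix: 0.392·364/659 + 0.608·22/91 = 0.364.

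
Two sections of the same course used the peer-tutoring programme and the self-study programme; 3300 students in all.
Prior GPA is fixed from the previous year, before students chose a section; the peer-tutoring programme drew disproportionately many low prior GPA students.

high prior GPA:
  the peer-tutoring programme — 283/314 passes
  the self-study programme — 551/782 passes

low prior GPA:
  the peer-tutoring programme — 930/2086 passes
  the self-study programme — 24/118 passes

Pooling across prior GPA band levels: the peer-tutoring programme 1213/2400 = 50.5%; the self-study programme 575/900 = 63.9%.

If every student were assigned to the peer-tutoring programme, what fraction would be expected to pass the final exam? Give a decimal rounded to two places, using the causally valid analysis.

Since prior GPA band is a pre-existing factor (not a product of the teaching method) and it affects the outcome on its own, it is a confounder. The stratified rates, not the pooled rate, identify the causal effect.
Standardising the peer-tutoring programme to the population prior GPA band mix: 0.332·283/314 + 0.668·930/2086 = 0.597.

0.60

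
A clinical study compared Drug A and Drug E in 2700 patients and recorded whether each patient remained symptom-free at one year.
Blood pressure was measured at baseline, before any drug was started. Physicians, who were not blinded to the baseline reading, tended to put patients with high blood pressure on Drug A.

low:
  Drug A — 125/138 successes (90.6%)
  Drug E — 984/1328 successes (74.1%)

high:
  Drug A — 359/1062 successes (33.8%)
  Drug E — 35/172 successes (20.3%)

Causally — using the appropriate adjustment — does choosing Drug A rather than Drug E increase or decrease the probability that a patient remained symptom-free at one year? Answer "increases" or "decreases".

Here blood pressure is a common cause — it drives both which drug a case falls under and the outcome. The crude comparison mixes populations; the stratum-specific rates are the causally relevant ones.
Within each level — low: 90.6% vs 74.1%; high: 33.8% vs 20.3% — Drug A is higher every time.

increases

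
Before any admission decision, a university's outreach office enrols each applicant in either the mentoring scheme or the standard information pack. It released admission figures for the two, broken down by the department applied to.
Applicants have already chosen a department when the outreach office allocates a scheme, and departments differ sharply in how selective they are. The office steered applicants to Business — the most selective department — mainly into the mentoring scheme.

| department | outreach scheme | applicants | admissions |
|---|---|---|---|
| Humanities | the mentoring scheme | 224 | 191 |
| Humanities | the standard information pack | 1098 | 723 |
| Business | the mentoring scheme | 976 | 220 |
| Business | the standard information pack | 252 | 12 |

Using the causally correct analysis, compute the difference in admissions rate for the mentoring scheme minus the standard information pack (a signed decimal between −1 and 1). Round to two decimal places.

Within every department level the mentoring scheme has the higher rate, yet pooled the standard information pack does — Simpson's reversal.
Department is set before the outreach scheme has any effect — it is not caused by the outreach scheme — and it independently drives the outcome. That makes it a confounder, so the causal comparison is within department levels.
Adjusting over the population distribution of department: 0.518·(0.853−0.658) + 0.482·(0.225−0.048) = +0.186.

+0.19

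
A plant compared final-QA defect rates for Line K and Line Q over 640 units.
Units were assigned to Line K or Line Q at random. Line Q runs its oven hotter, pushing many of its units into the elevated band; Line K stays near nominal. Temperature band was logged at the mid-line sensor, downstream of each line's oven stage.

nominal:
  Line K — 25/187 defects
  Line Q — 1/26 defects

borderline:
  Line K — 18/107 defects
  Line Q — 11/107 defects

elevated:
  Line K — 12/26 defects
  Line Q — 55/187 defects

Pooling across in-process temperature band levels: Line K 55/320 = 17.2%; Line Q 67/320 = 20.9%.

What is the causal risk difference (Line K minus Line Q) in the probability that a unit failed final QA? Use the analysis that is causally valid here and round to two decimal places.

In-process temperature band lies on the pathway line → in-process temperature band → outcome, so adjusting for it blocks the indirect effect. For the total causal effect of line, use the unadjusted pooled rates.
The causal difference is the pooled difference: 0.172 − 0.209 = -0.037.

-0.04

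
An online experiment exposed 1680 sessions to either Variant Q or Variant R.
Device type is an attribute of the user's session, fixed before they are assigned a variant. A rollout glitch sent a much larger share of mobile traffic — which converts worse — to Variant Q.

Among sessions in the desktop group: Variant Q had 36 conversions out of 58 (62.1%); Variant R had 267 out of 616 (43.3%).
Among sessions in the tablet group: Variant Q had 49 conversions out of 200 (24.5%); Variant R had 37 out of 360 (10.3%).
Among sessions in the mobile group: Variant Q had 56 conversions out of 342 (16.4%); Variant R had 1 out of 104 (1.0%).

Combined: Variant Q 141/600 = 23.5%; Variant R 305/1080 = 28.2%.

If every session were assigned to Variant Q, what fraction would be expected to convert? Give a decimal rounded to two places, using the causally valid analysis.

0.37

The device type-specific comparison favours Variant Q throughout, but the pooled figures favour Variant R. The question is whether to condition on device type.
Device type satisfies the back-door criterion: it is not a descendant of the variant, and it blocks the spurious path from variant to outcome. Adjusting for it (i.e., using the within-device type rates) gives the causal effect.
Standardising Variant Q to the population device type mix: 0.401·36/58 + 0.333·49/200 + 0.265·56/342 = 0.374.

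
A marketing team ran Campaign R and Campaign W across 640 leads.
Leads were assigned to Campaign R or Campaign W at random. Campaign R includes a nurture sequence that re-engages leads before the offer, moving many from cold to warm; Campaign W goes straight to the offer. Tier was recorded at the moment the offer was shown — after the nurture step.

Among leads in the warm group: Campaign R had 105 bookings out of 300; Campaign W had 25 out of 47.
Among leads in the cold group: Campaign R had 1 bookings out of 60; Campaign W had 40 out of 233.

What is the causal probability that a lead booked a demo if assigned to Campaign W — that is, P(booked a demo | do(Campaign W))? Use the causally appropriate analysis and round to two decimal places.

Because the campaign influences engagement tier, engagement tier is a post-treatment mediator, not a confounder. Stratifying on it would bias the estimate; the causal effect is the crude pooled difference.
So P(outcome | do(Campaign W)) is just the pooled rate for Campaign W: 65/280 = 0.232.

0.23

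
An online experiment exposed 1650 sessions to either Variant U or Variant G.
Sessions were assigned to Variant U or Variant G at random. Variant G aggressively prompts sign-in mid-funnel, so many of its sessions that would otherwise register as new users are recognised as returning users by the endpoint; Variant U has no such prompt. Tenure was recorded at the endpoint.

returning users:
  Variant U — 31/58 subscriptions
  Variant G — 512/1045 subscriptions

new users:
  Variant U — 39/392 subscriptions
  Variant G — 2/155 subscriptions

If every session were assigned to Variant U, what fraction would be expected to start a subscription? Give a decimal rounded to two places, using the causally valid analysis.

The user tenure-specific comparison favours Variant U throughout, but the pooled figures favour Variant G. The question is whether to condition on user tenure.
Because the variant influences user tenure, user tenure is a post-treatment mediator, not a confounder. Stratifying on it would bias the estimate; the causal effect is the crude pooled difference.
So P(outcome | do(Variant U)) is just the pooled rate for Variant U: 70/450 = 0.156.

0.16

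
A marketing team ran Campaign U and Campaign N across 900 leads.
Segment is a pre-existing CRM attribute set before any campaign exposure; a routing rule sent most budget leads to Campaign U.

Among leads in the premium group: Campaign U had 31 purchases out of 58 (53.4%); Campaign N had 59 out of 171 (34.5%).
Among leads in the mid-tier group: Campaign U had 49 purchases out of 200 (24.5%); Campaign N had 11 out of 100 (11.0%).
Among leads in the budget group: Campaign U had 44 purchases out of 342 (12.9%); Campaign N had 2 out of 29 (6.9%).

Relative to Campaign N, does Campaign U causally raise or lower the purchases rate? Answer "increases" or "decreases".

Campaign U is higher inside every customer segment stratum but Campaign N is higher in aggregate. Whether to stratify depends on how customer segment relates to the campaign.
Here customer segment is a common cause — it drives both which campaign a case falls under and the outcome. The crude comparison mixes populations; the stratum-specific rates are the causally relevant ones.
Within each level — premium: 53.4% vs 34.5%; mid-tier: 24.5% vs 11.0%; budget: 12.9% vs 6.9% — Campaign U is higher every time.

increases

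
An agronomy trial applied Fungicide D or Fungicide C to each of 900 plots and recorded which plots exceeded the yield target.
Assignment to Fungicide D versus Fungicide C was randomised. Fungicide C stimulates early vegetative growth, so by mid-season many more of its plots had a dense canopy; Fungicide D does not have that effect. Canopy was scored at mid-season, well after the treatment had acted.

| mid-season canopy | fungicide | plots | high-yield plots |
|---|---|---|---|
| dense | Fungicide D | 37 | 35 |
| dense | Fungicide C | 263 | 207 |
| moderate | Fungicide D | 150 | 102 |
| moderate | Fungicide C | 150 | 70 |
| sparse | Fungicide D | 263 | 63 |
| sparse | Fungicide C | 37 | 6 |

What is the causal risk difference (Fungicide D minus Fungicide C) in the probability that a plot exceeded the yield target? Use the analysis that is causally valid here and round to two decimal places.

The mid-season canopy-specific comparison favours Fungicide D throughout, but the pooled figures favour Fungicide C. The question is whether to condition on mid-season canopy.
Mid-season canopy here is a post-treatment variable shaped by the fungicide; conditioning on it would introduce bias rather than remove it. The overall comparison is the causal one.
The causal difference is the pooled difference: 0.444 − 0.629 = -0.184.

-0.18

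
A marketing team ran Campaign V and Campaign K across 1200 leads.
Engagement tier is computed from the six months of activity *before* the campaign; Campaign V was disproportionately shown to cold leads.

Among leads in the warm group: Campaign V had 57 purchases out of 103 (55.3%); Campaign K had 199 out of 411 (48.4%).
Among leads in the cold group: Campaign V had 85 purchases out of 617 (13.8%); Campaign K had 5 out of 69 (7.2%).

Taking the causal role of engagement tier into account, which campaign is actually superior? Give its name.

Campaign V

The imbalance in engagement tier arose from how leads were allocated, not from anything the campaign did; and engagement tier independently affects the outcome. The pooled gap is confounded — condition on engagement tier.
Within each level — warm: 55.3% vs 48.4%; cold: 13.8% vs 7.2% — Campaign V is higher every time.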